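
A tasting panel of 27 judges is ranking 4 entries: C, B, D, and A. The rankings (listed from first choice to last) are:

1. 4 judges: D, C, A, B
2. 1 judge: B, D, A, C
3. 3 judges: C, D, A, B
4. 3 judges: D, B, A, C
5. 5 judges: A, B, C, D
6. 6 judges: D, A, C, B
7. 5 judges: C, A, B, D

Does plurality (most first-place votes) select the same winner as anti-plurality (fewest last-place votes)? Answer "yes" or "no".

no

Plurality — first-place votes: C 8, B 1, D 13, A 5. Winner: D.
Anti-plurality — last-place votes: C 4, B 13, D 10, A 0. Winner: A.
The two methods disagree.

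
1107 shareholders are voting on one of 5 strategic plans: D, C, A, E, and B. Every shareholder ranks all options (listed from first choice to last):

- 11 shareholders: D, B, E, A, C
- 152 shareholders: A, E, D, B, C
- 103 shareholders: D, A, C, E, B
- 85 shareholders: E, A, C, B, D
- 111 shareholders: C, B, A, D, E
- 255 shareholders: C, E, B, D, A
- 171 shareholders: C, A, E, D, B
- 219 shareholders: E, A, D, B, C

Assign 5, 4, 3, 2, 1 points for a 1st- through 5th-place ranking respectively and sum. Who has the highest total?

D: 11·5 + 152·3 + 103·5 + 85·1 + 111·2 + 255·2 + 171·2 + 219·3 = 2842
C: 11·1 + 152·1 + 103·3 + 85·3 + 111·5 + 255·5 + 171·5 + 219·1 = 3631
A: 11·2 + 152·5 + 103·4 + 85·4 + 111·3 + 255·1 + 171·4 + 219·4 = 3682
E: 11·3 + 152·4 + 103·2 + 85·5 + 111·1 + 255·4 + 171·3 + 219·5 = 4011
B: 11·4 + 152·2 + 103·1 + 85·2 + 111·4 + 255·3 + 171·1 + 219·2 = 2439
E has the highest Borda score (4011).

E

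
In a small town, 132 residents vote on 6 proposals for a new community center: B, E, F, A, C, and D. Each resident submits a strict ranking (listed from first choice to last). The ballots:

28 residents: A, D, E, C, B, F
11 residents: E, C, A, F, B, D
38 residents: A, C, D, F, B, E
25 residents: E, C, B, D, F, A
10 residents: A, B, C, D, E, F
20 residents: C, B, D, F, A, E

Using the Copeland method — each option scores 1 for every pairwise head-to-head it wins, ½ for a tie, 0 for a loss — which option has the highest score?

A

B: beats E and F; ties D; loses to A and C → score 2.5.
E: beats F; loses to B, A, C, and D → score 1.
F: loses to B, E, A, C, and D → score 0.
A: beats B, E, F, C, and D → score 5.
C: beats B, E, F, and D; loses to A → score 4.
D: beats E and F; ties B; loses to A and C → score 2.5.
A has the best pairwise record.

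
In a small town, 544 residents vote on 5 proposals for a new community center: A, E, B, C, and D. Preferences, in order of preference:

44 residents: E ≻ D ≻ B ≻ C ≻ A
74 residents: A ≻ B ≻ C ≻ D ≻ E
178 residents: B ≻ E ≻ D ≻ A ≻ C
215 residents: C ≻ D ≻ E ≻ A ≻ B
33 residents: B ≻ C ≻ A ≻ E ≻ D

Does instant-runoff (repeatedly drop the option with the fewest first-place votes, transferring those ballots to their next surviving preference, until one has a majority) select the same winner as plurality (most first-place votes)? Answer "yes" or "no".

Instant-runoff — R1 A 74, E 44, B 211, C 215, D 0 (D out); R2 A 74, E 44, B 211, C 215 (E out); R3 A 74, B 255, C 215 (A out); R4 B 329, C 215 (B winner). Winner: B.
Plurality — first-place votes: A 74, E 44, B 211, C 215, D 0. Winner: C.
The two methods disagree.

no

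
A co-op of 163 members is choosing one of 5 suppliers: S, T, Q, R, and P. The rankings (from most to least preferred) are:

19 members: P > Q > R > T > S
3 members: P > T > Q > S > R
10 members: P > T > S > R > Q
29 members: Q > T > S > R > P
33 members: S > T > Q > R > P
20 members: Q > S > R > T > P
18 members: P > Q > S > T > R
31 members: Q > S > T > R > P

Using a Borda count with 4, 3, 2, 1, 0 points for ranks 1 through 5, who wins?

S: 19·0 + 3·1 + 10·2 + 29·2 + 33·4 + 20·3 + 18·2 + 31·3 = 402
T: 19·1 + 3·3 + 10·3 + 29·3 + 33·3 + 20·1 + 18·1 + 31·2 = 344
Q: 19·3 + 3·2 + 10·0 + 29·4 + 33·2 + 20·4 + 18·3 + 31·4 = 503
R: 19·2 + 3·0 + 10·1 + 29·1 + 33·1 + 20·2 + 18·0 + 31·1 = 181
P: 19·4 + 3·4 + 10·4 + 29·0 + 33·0 + 20·0 + 18·4 + 31·0 = 200
Q has the highest Borda score (503).

Q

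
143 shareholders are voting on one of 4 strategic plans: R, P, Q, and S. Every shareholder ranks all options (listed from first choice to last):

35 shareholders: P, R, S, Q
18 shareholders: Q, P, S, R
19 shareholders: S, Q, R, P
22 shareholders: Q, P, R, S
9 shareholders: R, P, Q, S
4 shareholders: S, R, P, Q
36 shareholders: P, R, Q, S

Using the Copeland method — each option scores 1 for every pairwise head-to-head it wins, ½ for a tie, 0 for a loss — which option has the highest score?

R: beats Q and S; loses to P → score 2.
P: beats R, Q, and S → score 3.
Q: beats S; loses to R and P → score 1.
S: loses to R, P, and Q → score 0.
P has the best pairwise record.

P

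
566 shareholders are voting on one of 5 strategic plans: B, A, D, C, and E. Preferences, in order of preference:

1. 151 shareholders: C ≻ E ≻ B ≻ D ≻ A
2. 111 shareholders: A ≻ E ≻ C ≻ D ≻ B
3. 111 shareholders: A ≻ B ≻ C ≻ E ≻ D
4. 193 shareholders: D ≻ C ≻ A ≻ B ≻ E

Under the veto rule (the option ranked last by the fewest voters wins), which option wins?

Last-place votes: B 111, A 151, D 111, C 0, E 193.
C is ranked last by the fewest voters, so C wins.

C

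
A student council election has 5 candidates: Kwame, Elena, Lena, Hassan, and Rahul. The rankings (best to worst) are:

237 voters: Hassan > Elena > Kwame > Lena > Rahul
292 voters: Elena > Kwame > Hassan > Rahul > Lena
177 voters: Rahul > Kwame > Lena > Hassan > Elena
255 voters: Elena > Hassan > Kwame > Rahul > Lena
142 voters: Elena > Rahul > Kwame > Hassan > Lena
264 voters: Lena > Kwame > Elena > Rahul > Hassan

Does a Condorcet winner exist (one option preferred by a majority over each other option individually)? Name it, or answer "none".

Elena vs Kwame: 926–441 for Elena.
Elena vs Lena: 926–441 for Elena.
Elena vs Hassan: 953–414 for Elena.
Elena vs Rahul: 1190–177 for Elena.
Elena beats every other option head-to-head.

Elena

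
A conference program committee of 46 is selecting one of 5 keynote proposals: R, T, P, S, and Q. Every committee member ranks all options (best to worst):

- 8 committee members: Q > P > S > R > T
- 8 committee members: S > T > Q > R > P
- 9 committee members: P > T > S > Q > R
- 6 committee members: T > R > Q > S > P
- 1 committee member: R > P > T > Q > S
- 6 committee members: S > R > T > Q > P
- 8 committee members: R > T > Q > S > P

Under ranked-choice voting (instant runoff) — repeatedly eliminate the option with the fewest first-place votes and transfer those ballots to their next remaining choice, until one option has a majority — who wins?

Round 1: R 9, T 6, P 9, S 14, Q 8. Eliminate T.
Round 2: R 15, P 9, S 14, Q 8. Eliminate Q.
Round 3: R 15, P 17, S 14. Eliminate S.
Round 4: R 29, P 17. R has a majority.

R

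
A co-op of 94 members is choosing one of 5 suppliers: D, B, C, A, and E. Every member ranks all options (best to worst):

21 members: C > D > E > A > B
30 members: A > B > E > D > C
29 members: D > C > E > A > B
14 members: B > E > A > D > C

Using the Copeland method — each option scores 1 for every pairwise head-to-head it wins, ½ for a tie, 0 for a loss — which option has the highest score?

D: beats B, C, A, and E → score 4.
B: loses to D, C, A, and E → score 0.
C: beats B, A, and E; loses to D → score 3.
A: beats B; loses to D, C, and E → score 1.
E: beats B and A; loses to D and C → score 2.
D has the best pairwise record.

D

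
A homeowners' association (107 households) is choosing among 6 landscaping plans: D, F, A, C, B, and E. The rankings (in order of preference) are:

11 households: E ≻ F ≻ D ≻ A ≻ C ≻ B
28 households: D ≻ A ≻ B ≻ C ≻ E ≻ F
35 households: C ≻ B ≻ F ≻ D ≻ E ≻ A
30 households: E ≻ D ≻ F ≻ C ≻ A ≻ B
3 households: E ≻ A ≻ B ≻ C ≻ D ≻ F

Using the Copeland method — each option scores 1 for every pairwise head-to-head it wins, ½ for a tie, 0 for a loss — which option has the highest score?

D

D: beats F, A, C, B, and E → score 5.
F: beats A; loses to D, C, B, and E → score 1.
A: beats B; loses to D, F, C, and E → score 1.
C: beats F, A, B, and E; loses to D → score 4.
B: beats F and E; loses to D, A, and C → score 2.
E: beats F and A; loses to D, C, and B → score 2.
D has the best pairwise record.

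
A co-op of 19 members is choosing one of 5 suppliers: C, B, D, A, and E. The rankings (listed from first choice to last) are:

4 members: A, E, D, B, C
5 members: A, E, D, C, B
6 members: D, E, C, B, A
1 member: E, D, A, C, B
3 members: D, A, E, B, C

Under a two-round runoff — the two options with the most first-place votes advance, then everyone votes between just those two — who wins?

Round 1 first-place votes: C 0, B 0, D 9, A 9, E 1.
A and D advance.
Runoff: A is preferred to D by 9 voters; D by 10.
D wins the runoff.

D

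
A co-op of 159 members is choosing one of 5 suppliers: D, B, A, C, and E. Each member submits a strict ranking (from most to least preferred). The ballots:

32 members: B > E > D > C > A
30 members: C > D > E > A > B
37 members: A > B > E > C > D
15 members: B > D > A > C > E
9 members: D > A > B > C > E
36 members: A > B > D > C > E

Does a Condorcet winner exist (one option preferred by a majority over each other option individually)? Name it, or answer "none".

Checking pairwise contests:
B beats D 120–39.
A beats B 112–47.
D beats A 86–73.
D beats C 92–67.
D beats E 90–69.
Every option loses at least one head-to-head, so there is no Condorcet winner.

none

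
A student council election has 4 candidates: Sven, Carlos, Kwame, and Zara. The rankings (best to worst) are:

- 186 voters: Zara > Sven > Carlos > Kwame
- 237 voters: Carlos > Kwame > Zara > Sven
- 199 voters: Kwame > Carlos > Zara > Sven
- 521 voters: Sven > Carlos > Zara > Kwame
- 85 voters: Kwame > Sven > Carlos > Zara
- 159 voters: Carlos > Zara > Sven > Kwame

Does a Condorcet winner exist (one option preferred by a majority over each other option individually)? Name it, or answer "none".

none

Checking pairwise contests:
Zara beats Sven 781–606.
Sven beats Carlos 792–595.
Sven beats Kwame 866–521.
Carlos beats Zara 1201–186.
Every option loses at least one head-to-head, so there is no Condorcet winner.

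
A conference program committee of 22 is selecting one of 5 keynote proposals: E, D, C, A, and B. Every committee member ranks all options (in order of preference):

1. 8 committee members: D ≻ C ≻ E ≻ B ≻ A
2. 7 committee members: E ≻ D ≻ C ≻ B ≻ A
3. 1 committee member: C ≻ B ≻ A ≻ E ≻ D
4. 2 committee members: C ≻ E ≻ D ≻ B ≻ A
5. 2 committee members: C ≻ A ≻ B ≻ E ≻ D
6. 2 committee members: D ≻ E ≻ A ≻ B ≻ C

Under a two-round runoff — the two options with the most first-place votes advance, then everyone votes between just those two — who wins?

E

Round 1 first-place votes: E 7, D 10, C 5, A 0, B 0.
D and E advance.
Runoff: D is preferred to E by 10 voters; E by 12.
E wins the runoff.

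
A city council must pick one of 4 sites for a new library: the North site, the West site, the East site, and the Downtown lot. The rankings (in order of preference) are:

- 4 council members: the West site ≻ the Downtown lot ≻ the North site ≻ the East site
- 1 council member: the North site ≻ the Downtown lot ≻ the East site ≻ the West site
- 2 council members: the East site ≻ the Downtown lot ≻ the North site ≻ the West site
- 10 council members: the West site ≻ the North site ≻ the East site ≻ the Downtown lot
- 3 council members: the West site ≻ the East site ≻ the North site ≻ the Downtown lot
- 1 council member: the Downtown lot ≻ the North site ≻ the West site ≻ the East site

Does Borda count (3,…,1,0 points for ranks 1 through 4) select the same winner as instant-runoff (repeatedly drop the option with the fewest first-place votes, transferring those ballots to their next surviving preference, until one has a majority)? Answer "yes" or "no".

Borda — scores: the North site 34, the West site 52, the East site 23, the Downtown lot 17. Winner: the West site.
Instant-runoff — R1 the North site 1, the West site 17, the East site 2, the Downtown lot 1 (the West site winner). Winner: the West site.
The two methods agree.

yes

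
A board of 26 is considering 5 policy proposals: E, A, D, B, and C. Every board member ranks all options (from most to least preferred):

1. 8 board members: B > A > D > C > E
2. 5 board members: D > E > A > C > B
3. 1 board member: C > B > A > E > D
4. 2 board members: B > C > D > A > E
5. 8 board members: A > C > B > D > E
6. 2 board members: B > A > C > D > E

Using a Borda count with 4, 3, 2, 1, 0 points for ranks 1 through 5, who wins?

A

E: 8·0 + 5·3 + 1·1 + 2·0 + 8·0 + 2·0 = 16
A: 8·3 + 5·2 + 1·2 + 2·1 + 8·4 + 2·3 = 76
D: 8·2 + 5·4 + 1·0 + 2·2 + 8·1 + 2·1 = 50
B: 8·4 + 5·0 + 1·3 + 2·4 + 8·2 + 2·4 = 67
C: 8·1 + 5·1 + 1·4 + 2·3 + 8·3 + 2·2 = 51
A has the highest Borda score (76).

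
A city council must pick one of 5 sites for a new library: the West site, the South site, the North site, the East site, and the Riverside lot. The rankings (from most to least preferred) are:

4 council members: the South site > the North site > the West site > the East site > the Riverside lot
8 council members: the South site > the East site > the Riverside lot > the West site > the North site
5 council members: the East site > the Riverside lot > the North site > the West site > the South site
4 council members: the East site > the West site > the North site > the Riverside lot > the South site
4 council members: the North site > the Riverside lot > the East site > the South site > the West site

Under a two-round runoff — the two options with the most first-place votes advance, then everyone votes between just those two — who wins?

the East site

Round 1 first-place votes: the West site 0, the South site 12, the North site 4, the East site 9, the Riverside lot 0.
the South site and the East site advance.
Runoff: the South site is preferred to the East site by 12 voters; the East site by 13.
the East site wins the runoff.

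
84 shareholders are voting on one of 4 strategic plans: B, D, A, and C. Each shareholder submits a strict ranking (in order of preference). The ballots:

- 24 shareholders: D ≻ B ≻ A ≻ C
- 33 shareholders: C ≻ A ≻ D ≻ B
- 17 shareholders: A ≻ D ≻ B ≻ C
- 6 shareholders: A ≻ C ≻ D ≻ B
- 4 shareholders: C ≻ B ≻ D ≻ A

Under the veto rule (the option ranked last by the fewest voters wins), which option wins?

Last-place votes: B 39, D 0, A 4, C 41.
D is ranked last by the fewest voters, so D wins.

D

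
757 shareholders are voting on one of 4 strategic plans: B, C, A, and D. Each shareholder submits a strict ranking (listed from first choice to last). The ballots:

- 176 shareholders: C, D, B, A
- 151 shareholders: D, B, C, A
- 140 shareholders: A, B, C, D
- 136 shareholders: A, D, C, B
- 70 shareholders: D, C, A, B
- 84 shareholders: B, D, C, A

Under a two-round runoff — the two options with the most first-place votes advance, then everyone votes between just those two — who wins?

Round 1 first-place votes: B 84, C 176, A 276, D 221.
A and D advance.
Runoff: A is preferred to D by 276 voters; D by 481.
D wins the runoff.

D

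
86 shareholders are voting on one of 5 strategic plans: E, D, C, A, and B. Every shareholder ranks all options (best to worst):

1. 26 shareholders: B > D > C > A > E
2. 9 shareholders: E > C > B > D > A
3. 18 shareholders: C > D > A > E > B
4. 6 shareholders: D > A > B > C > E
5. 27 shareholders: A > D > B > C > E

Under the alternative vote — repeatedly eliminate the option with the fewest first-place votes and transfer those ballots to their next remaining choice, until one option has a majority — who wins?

C

Round 1: E 9, D 6, C 18, A 27, B 26. Eliminate D.
Round 2: E 9, C 18, A 33, B 26. Eliminate E.
Round 3: C 27, A 33, B 26. Eliminate B.
Round 4: C 53, A 33. C has a majority.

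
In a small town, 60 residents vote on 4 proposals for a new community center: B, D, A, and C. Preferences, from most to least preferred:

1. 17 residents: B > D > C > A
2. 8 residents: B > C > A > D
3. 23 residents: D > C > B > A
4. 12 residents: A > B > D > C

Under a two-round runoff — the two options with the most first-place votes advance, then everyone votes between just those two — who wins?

Round 1 first-place votes: B 25, D 23, A 12, C 0.
B and D advance.
Runoff: B is preferred to D by 37 voters; D by 23.
B wins the runoff.

B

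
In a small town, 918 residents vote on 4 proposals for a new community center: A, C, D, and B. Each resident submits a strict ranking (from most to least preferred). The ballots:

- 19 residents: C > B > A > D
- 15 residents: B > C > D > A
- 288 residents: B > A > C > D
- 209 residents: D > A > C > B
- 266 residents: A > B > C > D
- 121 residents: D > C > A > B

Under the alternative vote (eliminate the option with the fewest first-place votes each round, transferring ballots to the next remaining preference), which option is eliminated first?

Round 1: A 266, C 19, D 330, B 303. Eliminate C.

C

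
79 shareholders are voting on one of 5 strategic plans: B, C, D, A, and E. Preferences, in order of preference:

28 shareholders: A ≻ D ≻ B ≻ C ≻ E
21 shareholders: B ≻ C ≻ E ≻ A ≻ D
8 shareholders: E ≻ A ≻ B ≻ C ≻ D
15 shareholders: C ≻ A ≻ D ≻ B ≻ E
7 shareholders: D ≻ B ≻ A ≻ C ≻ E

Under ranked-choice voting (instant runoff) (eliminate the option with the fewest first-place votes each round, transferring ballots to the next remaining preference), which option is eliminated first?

Round 1: B 21, C 15, D 7, A 28, E 8. Eliminate D.

D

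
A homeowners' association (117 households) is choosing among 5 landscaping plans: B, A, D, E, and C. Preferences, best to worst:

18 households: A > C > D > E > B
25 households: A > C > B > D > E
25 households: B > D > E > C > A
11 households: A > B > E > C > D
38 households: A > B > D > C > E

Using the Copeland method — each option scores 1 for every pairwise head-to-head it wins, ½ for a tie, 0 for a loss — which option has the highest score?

A

B: beats D, E, and C; loses to A → score 3.
A: beats B, D, E, and C → score 4.
D: beats E and C; loses to B and A → score 2.
E: loses to B, A, D, and C → score 0.
C: beats E; loses to B, A, and D → score 1.
A has the best pairwise record.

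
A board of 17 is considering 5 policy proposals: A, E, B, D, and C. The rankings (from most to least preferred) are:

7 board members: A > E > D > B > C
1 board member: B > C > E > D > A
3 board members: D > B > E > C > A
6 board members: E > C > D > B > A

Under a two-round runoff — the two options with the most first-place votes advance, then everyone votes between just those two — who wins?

Round 1 first-place votes: A 7, E 6, B 1, D 3, C 0.
A and E advance.
Runoff: A is preferred to E by 7 voters; E by 10.
E wins the runoff.

E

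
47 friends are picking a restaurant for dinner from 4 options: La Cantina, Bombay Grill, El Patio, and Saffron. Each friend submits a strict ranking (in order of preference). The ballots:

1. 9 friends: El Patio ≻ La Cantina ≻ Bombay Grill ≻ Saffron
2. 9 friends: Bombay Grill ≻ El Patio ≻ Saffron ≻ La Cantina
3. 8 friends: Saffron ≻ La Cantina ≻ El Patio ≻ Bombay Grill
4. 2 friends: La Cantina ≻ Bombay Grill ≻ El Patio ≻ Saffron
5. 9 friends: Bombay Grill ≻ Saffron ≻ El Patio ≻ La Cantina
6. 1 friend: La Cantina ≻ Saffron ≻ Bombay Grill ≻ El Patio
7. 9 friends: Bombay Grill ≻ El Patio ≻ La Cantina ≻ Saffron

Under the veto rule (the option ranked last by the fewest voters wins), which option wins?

Last-place votes: La Cantina 18, Bombay Grill 8, El Patio 1, Saffron 20.
El Patio is ranked last by the fewest voters, so El Patio wins.

El Patio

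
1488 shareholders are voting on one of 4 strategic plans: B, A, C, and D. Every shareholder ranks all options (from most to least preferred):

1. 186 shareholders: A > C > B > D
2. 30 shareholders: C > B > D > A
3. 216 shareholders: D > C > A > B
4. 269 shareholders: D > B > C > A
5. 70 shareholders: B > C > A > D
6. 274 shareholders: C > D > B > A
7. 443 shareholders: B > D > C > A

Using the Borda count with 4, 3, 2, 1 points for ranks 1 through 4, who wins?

D

B: 186·2 + 30·3 + 216·1 + 269·3 + 70·4 + 274·2 + 443·4 = 4085
A: 186·4 + 30·1 + 216·2 + 269·1 + 70·2 + 274·1 + 443·1 = 2332
C: 186·3 + 30·4 + 216·3 + 269·2 + 70·3 + 274·4 + 443·2 = 4056
D: 186·1 + 30·2 + 216·4 + 269·4 + 70·1 + 274·3 + 443·3 = 4407
D has the highest Borda score (4407).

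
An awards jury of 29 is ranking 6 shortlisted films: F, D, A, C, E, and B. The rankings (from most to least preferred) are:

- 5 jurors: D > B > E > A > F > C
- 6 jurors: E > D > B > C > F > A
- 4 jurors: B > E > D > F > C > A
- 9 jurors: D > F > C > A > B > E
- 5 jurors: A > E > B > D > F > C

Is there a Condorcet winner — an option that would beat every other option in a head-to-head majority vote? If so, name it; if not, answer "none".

Checking pairwise contests:
D beats F 29–0.
E beats D 15–14.
F beats A 19–10.
F beats C 23–6.
B beats E 18–11.
D beats B 20–9.
Every option loses at least one head-to-head, so there is no Condorcet winner.

none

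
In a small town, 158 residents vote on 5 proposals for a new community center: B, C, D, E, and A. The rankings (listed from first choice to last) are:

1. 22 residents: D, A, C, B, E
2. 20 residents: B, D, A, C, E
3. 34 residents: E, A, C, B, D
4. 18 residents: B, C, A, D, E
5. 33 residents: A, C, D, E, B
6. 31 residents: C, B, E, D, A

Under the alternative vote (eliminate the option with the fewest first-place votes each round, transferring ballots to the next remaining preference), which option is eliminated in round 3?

Round 1: B 38, C 31, D 22, E 34, A 33. Eliminate D.
Round 2: B 38, C 31, E 34, A 55. Eliminate C.
Round 3: B 69, E 34, A 55. Eliminate E.

E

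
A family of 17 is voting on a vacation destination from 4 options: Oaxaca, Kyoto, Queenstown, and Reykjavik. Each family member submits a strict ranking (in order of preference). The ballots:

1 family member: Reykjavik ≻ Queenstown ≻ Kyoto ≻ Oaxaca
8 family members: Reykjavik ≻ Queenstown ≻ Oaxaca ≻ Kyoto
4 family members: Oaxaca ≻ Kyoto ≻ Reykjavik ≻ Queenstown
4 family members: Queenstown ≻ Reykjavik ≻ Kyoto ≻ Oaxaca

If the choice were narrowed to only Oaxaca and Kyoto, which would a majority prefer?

Voters preferring Oaxaca to Kyoto: 12; preferring Kyoto to Oaxaca: 5.
Oaxaca wins the head-to-head.

Oaxaca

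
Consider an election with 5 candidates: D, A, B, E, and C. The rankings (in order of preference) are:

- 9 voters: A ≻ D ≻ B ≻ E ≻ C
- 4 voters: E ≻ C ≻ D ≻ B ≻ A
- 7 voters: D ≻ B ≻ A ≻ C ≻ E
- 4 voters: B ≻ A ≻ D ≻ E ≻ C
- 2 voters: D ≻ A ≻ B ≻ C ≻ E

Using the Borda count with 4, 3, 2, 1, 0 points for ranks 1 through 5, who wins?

D

D: 9·3 + 4·2 + 7·4 + 4·2 + 2·4 = 79
A: 9·4 + 4·0 + 7·2 + 4·3 + 2·3 = 68
B: 9·2 + 4·1 + 7·3 + 4·4 + 2·2 = 63
E: 9·1 + 4·4 + 7·0 + 4·1 + 2·0 = 29
C: 9·0 + 4·3 + 7·1 + 4·0 + 2·1 = 21
D has the highest Borda score (79).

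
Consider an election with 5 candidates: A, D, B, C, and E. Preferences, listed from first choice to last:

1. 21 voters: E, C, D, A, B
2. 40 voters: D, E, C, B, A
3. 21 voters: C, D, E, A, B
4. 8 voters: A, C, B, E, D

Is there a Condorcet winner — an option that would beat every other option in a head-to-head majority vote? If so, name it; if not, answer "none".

none

Checking pairwise contests:
D beats A 82–8.
C beats D 50–40.
A beats B 50–40.
E beats C 61–29.
D beats E 61–29.
Every option loses at least one head-to-head, so there is no Condorcet winner.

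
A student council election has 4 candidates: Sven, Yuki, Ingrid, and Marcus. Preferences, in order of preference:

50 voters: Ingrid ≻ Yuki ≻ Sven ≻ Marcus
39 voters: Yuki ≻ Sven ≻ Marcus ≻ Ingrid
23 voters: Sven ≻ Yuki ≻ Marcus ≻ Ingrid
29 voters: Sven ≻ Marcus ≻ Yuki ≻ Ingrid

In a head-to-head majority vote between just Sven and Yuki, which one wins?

Voters preferring Sven to Yuki: 52; preferring Yuki to Sven: 89.
Yuki wins the head-to-head.

Yuki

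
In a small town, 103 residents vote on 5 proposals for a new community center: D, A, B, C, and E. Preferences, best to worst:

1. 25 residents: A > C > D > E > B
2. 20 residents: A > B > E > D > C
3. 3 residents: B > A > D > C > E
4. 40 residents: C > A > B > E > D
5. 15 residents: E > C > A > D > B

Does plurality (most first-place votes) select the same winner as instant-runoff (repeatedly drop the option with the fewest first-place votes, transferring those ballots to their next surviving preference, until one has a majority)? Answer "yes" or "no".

Plurality — first-place votes: D 0, A 45, B 3, C 40, E 15. Winner: A.
Instant-runoff — R1 D 0, A 45, B 3, C 40, E 15 (D out); R2 A 45, B 3, C 40, E 15 (B out); R3 A 48, C 40, E 15 (E out); R4 A 48, C 55 (C winner). Winner: C.
The two methods disagree.

no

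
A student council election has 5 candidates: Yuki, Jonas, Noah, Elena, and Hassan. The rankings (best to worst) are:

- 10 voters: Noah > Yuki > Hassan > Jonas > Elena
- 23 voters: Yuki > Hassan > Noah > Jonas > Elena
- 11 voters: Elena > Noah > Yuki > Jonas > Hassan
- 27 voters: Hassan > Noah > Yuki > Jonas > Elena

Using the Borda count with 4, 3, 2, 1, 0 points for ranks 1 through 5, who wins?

Noah

Yuki: 10·3 + 23·4 + 11·2 + 27·2 = 198
Jonas: 10·1 + 23·1 + 11·1 + 27·1 = 71
Noah: 10·4 + 23·2 + 11·3 + 27·3 = 200
Elena: 10·0 + 23·0 + 11·4 + 27·0 = 44
Hassan: 10·2 + 23·3 + 11·0 + 27·4 = 197
Noah has the highest Borda score (200).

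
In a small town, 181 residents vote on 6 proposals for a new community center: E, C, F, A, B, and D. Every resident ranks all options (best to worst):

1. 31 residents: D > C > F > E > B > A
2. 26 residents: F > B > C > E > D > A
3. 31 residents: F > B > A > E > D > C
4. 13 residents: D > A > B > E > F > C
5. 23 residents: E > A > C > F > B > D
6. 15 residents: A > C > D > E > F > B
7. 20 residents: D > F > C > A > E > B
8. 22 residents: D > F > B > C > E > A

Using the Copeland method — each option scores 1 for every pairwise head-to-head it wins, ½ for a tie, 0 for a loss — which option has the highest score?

E: beats A; loses to C, F, B, and D → score 1.
C: beats E and A; loses to F, B, and D → score 2.
F: beats E, C, A, and B; loses to D → score 4.
A: loses to E, C, F, B, and D → score 0.
B: beats E, C, and A; loses to F and D → score 3.
D: beats E, C, F, A, and B → score 5.
D has the best pairwise record.

D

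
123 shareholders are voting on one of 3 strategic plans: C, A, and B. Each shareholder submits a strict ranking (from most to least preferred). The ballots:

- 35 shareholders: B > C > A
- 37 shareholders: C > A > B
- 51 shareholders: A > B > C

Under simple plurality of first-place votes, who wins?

A

First-place votes: C 37, A 51, B 35.
A has the most first-place votes.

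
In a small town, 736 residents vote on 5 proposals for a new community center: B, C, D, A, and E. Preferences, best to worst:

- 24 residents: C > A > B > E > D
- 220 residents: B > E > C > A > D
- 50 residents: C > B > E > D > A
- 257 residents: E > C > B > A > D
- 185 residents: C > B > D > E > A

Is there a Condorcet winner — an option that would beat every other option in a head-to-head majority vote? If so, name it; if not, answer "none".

none

Checking pairwise contests:
C beats B 516–220.
E beats C 477–259.
B beats D 736–0.
B beats A 712–24.
B beats E 479–257.
Every option loses at least one head-to-head, so there is no Condorcet winner.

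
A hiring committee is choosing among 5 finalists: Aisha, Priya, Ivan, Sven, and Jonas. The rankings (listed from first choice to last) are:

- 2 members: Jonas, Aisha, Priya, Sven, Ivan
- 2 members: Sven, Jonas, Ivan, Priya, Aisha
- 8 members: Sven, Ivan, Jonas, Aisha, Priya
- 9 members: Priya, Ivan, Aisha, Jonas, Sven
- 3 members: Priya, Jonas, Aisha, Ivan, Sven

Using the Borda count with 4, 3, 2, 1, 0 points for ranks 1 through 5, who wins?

Aisha: 2·3 + 2·0 + 8·1 + 9·2 + 3·2 = 38
Priya: 2·2 + 2·1 + 8·0 + 9·4 + 3·4 = 54
Ivan: 2·0 + 2·2 + 8·3 + 9·3 + 3·1 = 58
Sven: 2·1 + 2·4 + 8·4 + 9·0 + 3·0 = 42
Jonas: 2·4 + 2·3 + 8·2 + 9·1 + 3·3 = 48
Ivan has the highest Borda score (58).

Ivan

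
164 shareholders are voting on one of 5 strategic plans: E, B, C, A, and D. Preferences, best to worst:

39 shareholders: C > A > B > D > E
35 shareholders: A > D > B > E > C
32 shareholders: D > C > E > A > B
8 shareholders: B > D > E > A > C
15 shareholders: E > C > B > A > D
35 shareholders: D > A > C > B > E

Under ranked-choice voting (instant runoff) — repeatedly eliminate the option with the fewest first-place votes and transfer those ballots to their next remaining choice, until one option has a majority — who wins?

D

Round 1: E 15, B 8, C 39, A 35, D 67. Eliminate B.
Round 2: E 15, C 39, A 35, D 75. Eliminate E.
Round 3: C 54, A 35, D 75. Eliminate A.
Round 4: C 54, D 110. D has a majority.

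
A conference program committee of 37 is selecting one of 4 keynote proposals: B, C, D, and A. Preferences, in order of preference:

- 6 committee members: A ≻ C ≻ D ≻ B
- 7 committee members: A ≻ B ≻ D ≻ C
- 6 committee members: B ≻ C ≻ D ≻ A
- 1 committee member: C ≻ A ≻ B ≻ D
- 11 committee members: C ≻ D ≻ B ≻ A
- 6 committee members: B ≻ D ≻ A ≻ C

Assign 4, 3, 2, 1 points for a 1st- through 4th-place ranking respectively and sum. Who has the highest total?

B: 6·1 + 7·3 + 6·4 + 1·2 + 11·2 + 6·4 = 99
C: 6·3 + 7·1 + 6·3 + 1·4 + 11·4 + 6·1 = 97
D: 6·2 + 7·2 + 6·2 + 1·1 + 11·3 + 6·3 = 90
A: 6·4 + 7·4 + 6·1 + 1·3 + 11·1 + 6·2 = 84
B has the highest Borda score (99).

B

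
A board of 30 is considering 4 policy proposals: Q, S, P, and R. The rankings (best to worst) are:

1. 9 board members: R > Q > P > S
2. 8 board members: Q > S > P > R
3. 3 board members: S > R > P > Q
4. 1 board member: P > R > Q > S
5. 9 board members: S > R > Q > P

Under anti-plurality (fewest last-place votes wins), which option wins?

Q

Last-place votes: Q 3, S 10, P 9, R 8.
Q is ranked last by the fewest voters, so Q wins.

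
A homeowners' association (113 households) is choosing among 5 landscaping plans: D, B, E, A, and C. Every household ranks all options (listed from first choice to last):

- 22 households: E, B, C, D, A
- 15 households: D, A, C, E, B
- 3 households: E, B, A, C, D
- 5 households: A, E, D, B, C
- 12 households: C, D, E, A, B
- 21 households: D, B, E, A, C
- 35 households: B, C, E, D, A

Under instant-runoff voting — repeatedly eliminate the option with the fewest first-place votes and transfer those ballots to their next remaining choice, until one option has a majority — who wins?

Round 1: D 36, B 35, E 25, A 5, C 12. Eliminate A.
Round 2: D 36, B 35, E 30, C 12. Eliminate C.
Round 3: D 48, B 35, E 30. Eliminate E.
Round 4: D 53, B 60. B has a majority.

B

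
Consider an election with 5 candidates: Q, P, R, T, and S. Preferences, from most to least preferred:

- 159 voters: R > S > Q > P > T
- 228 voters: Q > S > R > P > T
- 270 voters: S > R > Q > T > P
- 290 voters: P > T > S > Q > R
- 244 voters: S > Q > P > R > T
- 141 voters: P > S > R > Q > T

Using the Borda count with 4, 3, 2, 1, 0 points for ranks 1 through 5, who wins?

S

Q: 159·2 + 228·4 + 270·2 + 290·1 + 244·3 + 141·1 = 2933
P: 159·1 + 228·1 + 270·0 + 290·4 + 244·2 + 141·4 = 2599
R: 159·4 + 228·2 + 270·3 + 290·0 + 244·1 + 141·2 = 2428
T: 159·0 + 228·0 + 270·1 + 290·3 + 244·0 + 141·0 = 1140
S: 159·3 + 228·3 + 270·4 + 290·2 + 244·4 + 141·3 = 4220
S has the highest Borda score (4220).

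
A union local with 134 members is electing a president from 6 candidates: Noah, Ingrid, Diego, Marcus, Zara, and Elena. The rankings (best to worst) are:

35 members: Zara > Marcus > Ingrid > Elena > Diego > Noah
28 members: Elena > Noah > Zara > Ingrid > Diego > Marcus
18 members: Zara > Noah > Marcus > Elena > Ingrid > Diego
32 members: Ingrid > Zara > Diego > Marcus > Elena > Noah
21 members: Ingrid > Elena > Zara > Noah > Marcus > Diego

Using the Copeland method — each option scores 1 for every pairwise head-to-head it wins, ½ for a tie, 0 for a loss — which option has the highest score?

Noah: ties Diego and Marcus; loses to Ingrid, Zara, and Elena → score 1.
Ingrid: beats Noah, Diego, Marcus, and Elena; loses to Zara → score 4.
Diego: ties Noah; loses to Ingrid, Marcus, Zara, and Elena → score 0.5.
Marcus: beats Diego and Elena; ties Noah; loses to Ingrid and Zara → score 2.5.
Zara: beats Noah, Ingrid, Diego, Marcus, and Elena → score 5.
Elena: beats Noah and Diego; loses to Ingrid, Marcus, and Zara → score 2.
Zara has the best pairwise record.

Zara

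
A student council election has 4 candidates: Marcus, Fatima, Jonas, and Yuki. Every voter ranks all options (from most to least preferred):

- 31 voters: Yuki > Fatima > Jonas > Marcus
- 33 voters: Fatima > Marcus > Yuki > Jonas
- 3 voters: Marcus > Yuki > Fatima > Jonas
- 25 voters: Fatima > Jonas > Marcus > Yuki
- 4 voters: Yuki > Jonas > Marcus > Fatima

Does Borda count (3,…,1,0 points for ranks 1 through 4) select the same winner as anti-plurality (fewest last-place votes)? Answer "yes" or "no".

yes

Borda — scores: Marcus 104, Fatima 239, Jonas 89, Yuki 144. Winner: Fatima.
Anti-plurality — last-place votes: Marcus 31, Fatima 4, Jonas 36, Yuki 25. Winner: Fatima.
The two methods agree.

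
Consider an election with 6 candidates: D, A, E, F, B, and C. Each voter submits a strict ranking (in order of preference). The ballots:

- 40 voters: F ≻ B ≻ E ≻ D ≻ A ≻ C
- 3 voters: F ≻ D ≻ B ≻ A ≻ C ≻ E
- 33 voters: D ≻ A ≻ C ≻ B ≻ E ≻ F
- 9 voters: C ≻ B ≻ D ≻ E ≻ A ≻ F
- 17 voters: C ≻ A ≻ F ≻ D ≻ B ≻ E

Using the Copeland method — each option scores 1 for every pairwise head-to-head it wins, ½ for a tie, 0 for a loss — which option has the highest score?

D: beats A, E, B, and C; loses to F → score 4.
A: beats E, F, and C; loses to D and B → score 3.
E: loses to D, A, F, B, and C → score 0.
F: beats D, E, and B; loses to A and C → score 3.
B: beats A and E; loses to D, F, and C → score 2.
C: beats E, F, and B; loses to D and A → score 3.
D has the best pairwise record.

D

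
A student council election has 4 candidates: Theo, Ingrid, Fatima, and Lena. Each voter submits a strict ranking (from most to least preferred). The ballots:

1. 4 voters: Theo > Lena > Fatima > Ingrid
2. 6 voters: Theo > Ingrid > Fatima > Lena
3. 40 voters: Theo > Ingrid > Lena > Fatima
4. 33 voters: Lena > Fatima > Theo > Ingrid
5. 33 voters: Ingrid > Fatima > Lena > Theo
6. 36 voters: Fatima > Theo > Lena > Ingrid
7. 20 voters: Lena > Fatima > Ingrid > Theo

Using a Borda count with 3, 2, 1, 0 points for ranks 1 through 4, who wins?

Theo: 4·3 + 6·3 + 40·3 + 33·1 + 33·0 + 36·2 + 20·0 = 255
Ingrid: 4·0 + 6·2 + 40·2 + 33·0 + 33·3 + 36·0 + 20·1 = 211
Fatima: 4·1 + 6·1 + 40·0 + 33·2 + 33·2 + 36·3 + 20·2 = 290
Lena: 4·2 + 6·0 + 40·1 + 33·3 + 33·1 + 36·1 + 20·3 = 276
Fatima has the highest Borda score (290).

Fatima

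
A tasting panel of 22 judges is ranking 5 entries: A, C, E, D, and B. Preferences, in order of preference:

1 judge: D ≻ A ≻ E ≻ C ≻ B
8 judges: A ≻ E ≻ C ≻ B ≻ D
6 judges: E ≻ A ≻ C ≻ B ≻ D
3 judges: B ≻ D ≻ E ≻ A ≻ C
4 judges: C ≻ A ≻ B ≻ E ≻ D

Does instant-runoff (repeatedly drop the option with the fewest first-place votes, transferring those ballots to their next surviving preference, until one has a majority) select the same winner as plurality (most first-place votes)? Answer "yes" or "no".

Instant-runoff — R1 A 8, C 4, E 6, D 1, B 3 (D out); R2 A 9, C 4, E 6, B 3 (B out); R3 A 9, C 4, E 9 (C out); R4 A 13, E 9 (A winner). Winner: A.
Plurality — first-place votes: A 8, C 4, E 6, D 1, B 3. Winner: A.
The two methods agree.

yes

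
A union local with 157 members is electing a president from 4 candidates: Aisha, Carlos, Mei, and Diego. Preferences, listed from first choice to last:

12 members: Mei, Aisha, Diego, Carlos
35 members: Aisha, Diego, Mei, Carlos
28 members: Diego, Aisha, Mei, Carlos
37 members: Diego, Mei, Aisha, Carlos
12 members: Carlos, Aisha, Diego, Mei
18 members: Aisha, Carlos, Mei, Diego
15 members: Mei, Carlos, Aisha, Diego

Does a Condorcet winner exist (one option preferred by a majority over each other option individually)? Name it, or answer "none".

Aisha

Aisha vs Carlos: 130–27 for Aisha.
Aisha vs Mei: 93–64 for Aisha.
Aisha vs Diego: 92–65 for Aisha.
Aisha beats every other option head-to-head.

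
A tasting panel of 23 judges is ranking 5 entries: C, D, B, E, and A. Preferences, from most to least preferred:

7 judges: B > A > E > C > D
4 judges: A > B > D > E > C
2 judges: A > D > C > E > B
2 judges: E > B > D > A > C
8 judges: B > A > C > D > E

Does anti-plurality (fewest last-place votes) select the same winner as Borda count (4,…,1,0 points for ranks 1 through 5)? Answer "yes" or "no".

Anti-plurality — last-place votes: C 6, D 7, B 2, E 8, A 0. Winner: A.
Borda — scores: C 27, D 26, B 78, E 28, A 71. Winner: B.
The two methods disagree.

no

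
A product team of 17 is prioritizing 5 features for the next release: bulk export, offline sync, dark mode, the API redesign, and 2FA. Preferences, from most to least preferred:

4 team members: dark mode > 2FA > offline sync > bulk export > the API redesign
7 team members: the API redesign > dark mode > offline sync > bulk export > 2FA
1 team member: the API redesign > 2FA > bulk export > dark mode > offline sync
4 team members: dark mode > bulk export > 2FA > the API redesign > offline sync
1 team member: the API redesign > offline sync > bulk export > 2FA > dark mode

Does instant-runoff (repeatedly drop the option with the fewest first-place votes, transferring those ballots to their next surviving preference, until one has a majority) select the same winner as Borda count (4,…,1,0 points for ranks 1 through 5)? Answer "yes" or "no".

no

Instant-runoff — R1 bulk export 0, offline sync 0, dark mode 8, the API redesign 9, 2FA 0 (the API redesign winner). Winner: the API redesign.
Borda — scores: bulk export 27, offline sync 25, dark mode 54, the API redesign 40, 2FA 24. Winner: dark mode.
The two methods disagree.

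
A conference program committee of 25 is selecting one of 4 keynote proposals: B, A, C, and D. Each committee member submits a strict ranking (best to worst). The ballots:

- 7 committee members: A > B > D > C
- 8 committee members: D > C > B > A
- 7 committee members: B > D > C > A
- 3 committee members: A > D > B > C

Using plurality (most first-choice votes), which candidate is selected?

A

First-place votes: B 7, A 10, C 0, D 8.
A has the most first-place votes.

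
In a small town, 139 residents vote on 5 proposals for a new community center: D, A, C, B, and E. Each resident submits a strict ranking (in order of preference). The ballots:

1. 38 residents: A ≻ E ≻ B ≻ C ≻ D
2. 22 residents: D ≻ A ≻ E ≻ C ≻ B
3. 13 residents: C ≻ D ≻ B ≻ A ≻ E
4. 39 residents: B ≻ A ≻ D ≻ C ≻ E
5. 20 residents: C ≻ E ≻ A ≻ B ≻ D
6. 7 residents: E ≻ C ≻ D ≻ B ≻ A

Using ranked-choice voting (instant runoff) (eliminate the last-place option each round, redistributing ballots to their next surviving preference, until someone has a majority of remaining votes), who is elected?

A

Round 1: D 22, A 38, C 33, B 39, E 7. Eliminate E.
Round 2: D 22, A 38, C 40, B 39. Eliminate D.
Round 3: A 60, C 40, B 39. Eliminate B.
Round 4: A 99, C 40. A has a majority.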